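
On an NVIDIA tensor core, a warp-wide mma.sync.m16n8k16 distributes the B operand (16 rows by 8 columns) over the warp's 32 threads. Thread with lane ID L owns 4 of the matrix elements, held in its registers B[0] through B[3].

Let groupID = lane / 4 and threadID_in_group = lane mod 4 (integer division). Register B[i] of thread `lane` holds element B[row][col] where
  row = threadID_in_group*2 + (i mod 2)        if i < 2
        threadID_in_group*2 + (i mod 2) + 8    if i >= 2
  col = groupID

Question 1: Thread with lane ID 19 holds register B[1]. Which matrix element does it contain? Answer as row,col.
7,4

lane 19: gid=4 (19/4), tid=3 (19%4)
i=1: r=3*2+1+0=7, c=gid=4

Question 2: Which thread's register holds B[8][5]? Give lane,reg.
c:5=>grp=5  r:8=>rB=1,tig=0,lo=0
L=5*4+0=20  i=1*2+0=2

20,2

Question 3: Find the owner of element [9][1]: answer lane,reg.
c: 1->gid=1  r: 9->r8=1,tid=0,i&1=1
L=1*4+0=4  i=1*2+1=3

4,3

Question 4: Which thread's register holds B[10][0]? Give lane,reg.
c=0⇒gr=0  r=10⇒Rb=1,th=1,odd=0
L=0*4+1=1  i=1*2+0=2

1,2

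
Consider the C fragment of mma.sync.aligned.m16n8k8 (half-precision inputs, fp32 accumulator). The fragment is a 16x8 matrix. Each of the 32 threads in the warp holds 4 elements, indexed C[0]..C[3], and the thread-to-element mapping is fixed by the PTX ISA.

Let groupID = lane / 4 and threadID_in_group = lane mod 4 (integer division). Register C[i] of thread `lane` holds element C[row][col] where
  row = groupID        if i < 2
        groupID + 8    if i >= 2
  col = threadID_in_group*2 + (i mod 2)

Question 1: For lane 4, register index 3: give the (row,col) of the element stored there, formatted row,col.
9,1

4: grp=1,tig=0
[3] (1+8,0*2+1) = (9,1)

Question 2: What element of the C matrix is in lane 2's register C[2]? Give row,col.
L=2⇒gr=2>>2=0, th=2&3=2
[2]⇒row 0+8=8  col 2·2+0=4

8,4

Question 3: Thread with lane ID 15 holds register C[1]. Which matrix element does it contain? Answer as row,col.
3,7

L=15⇒gr=15>>2=3, th=15&3=3
[1]⇒row 3+0=3  col 3·2+1=7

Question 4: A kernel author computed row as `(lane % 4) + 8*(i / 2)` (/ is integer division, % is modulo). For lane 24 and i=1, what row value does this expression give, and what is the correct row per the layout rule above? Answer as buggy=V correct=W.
`(lane % 4) + 8*(i / 2)`[24,1]->0
L=24->gid=24>>2=6, tid=24&3=0
[1]->row 6+0=6  col 0·2+1=1
row: 0 vs 6

buggy=0 correct=6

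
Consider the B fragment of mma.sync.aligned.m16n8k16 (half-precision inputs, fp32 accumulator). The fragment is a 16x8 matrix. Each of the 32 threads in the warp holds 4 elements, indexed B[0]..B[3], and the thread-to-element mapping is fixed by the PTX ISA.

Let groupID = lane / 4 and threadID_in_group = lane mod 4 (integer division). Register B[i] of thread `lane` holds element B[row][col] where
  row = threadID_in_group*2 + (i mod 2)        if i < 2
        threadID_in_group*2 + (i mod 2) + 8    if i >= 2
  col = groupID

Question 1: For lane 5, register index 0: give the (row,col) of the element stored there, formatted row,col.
lane 5→5/4=1, 5 mod 4=1
i=0  r:2·1+0+0→2  c:1

2,1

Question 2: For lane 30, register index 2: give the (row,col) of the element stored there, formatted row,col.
12,7

lane 30→30/4=7, 30 mod 4=2
i=2  r:2·2+0+8→12  c:7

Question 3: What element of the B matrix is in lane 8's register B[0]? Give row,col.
0,2

L=8⇒gr=8>>2=2, th=8&3=0
[0]⇒row 0·2+0+0=0  col gr=2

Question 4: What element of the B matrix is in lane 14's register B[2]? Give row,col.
12,3

lane 14→14/4=3, 14 mod 4=2
i=2  r:2·2+0+8→12  c:3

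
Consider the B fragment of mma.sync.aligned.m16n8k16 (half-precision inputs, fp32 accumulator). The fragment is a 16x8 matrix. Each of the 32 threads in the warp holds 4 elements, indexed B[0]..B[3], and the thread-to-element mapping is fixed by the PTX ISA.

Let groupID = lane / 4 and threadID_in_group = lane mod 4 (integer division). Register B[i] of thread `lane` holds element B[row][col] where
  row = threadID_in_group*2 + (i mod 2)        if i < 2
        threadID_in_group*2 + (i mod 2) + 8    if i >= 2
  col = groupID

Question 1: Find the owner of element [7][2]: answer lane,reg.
11,1

c=2⇒gr=2  r=7⇒Rb=0,th=3,odd=1
L=2*4+3=11  i=0*2+1=1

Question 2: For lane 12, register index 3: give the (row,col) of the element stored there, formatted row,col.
9,3

L=12->gid=12>>2=3, tid=12&3=0
[3]->row 0·2+1+8=9  col gid=3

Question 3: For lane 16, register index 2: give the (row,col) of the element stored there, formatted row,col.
L=16→G=16>>2=4, T=16&3=0
[2]→row 0·2+0+8=8  col G=4

8,4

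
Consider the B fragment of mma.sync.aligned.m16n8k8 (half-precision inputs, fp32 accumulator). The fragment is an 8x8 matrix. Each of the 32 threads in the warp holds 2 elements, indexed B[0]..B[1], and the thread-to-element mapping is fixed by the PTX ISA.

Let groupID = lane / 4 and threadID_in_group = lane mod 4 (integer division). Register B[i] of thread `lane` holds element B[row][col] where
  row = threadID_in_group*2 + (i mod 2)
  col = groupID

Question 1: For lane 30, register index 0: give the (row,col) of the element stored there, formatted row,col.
4,7

L=30⇒gr=30>>2=7, th=30&3=2
[0]⇒row 2·2+0=4  col gr=7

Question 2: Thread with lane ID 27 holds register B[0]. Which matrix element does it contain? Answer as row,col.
6,6

lane 27: g=6 (27/4), t=3 (27%4)
i=0: r=3*2+0=6, c=g=6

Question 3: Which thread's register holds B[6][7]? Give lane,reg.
31,0

c:7=>grp=7  r:6=>tig=3,lo=0
L=7*4+3=31  i=0=0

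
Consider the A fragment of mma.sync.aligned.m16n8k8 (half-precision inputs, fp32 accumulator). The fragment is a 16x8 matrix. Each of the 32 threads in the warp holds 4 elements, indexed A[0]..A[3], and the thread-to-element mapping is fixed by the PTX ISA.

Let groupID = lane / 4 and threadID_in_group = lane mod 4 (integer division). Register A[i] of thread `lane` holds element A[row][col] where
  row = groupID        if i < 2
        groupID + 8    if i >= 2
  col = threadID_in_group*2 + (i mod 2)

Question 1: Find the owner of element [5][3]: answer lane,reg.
21,1

r: 5->gid=5,r8=0  c: 3->tid=1,i&1=1
L=5*4+1=21  i=0*2+1=1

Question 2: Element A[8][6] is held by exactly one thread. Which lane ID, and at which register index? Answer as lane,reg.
3,2

r=8→G=0,rhi=1  c=6→T=3,p=0
L=0*4+3=3  i=1*2+0=2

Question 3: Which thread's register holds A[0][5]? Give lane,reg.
r=0→G=0,rhi=0  c=5→T=2,p=1
L=0*4+2=2  i=0*2+1=1

2,1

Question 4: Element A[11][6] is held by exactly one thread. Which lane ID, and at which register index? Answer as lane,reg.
15,2

r:11=>grp=3,rB=1  c:6=>tig=3,lo=0
L=3*4+3=15  i=1*2+0=2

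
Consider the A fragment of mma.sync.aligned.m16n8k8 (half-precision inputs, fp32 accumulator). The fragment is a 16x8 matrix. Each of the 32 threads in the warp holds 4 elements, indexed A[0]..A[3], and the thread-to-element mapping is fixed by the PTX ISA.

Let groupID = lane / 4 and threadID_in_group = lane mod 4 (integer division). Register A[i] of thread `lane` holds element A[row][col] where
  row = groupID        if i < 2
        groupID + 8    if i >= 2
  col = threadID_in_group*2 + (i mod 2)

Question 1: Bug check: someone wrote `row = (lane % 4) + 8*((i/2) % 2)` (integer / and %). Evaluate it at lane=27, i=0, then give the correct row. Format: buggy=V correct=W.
buggy=3 correct=6

`(lane % 4) + 8*((i/2) % 2)`[27,0]→3
L=27→G=27>>2=6, T=27&3=3
[0]→row 6+0=6  col 3·2+0=6
row: 3 vs 6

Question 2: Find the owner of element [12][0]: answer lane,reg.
r=12→G=4,rhi=1  c=0→T=0,p=0
L=4*4+0=16  i=1*2+0=2

16,2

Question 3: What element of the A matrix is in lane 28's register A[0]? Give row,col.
lane 28⇒28/4=7, 28 mod 4=0
i=0  r:7+0⇒7  c:2·0+0⇒0

7,0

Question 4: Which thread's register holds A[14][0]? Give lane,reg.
24,2

r=14->g=6,rb=1  c=0->t=0,b0=0
L=6*4+0=24  i=1*2+0=2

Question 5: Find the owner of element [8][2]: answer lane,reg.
r=8⇒gr=0,Rb=1  c=2⇒th=1,odd=0
L=0*4+1=1  i=1*2+0=2

1,2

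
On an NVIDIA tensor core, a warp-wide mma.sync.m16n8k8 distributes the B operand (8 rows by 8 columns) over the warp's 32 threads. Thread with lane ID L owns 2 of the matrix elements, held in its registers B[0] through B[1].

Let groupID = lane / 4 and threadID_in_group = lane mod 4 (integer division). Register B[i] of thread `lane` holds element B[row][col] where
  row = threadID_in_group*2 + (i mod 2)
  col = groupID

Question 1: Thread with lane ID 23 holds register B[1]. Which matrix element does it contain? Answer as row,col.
23: grp=5,tig=3
[1] (3*2+1,5) = (7,5)

7,5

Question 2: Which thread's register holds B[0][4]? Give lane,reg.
c: 4->gid=4  r: 0->tid=0,i&1=0
L=4*4+0=16  i=0=0

16,0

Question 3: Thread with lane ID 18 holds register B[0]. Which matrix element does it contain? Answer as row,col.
4,4

lane 18->18/4=4, 18 mod 4=2
i=0  r:2·2+0->4  c:4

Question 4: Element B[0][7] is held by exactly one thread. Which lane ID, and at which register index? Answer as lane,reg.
c: 7->gid=7  r: 0->tid=0,i&1=0
L=7*4+0=28  i=0=0

28,0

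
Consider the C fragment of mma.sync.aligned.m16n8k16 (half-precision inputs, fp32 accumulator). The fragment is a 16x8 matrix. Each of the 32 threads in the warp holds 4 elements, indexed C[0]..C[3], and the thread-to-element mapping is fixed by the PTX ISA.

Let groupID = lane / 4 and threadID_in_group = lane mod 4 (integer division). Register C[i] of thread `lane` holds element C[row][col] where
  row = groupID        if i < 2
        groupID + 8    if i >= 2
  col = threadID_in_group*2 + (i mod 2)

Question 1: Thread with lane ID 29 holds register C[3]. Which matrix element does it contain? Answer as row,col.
29: gr=7,th=1
[3] (7+8,1*2+1) = (15,3)

15,3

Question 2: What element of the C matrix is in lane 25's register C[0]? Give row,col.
6,2

lane 25: G=6 (25/4), T=1 (25%4)
i=0: r=6+0=6, c=1*2+0=2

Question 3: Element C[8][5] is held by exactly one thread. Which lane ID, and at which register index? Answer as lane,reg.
2,3

r:8=>grp=0,rB=1  c:5=>tig=2,lo=1
L=0*4+2=2  i=1*2+1=3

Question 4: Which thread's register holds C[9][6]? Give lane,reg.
7,2

r=9⇒gr=1,Rb=1  c=6⇒th=3,odd=0
L=1*4+3=7  i=1*2+0=2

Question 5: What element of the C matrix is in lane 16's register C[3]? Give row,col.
16: gid=4,tid=0
[3] (4+8,0*2+1) = (12,1)

12,1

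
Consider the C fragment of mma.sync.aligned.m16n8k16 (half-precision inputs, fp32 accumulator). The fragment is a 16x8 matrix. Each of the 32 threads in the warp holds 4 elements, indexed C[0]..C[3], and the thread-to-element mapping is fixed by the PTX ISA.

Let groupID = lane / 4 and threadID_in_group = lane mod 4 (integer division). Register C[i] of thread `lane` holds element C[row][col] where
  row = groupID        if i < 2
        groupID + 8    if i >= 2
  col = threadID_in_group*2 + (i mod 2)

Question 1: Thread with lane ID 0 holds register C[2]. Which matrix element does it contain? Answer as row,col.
lane 0→0/4=0, 0 mod 4=0
i=2  r:0+8→8  c:2·0+0→0

8,0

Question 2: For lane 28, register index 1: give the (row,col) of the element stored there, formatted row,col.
28: grp=7,tig=0
[1] (7+0,0*2+1) = (7,1)

7,1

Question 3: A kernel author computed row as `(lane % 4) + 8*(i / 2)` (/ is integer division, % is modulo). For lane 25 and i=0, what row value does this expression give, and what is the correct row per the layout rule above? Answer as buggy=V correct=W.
buggy=1 correct=6

`(lane % 4) + 8*(i / 2)`[25,0]->1
25: gid=6,tid=1
[0] (6+0,1*2+0) = (6,2)
row: 1 vs 6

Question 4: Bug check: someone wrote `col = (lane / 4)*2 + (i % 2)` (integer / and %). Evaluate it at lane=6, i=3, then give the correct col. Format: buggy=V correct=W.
buggy=3 correct=5

`(lane / 4)*2 + (i % 2)`[6,3]=>3
lane 6=>6/4=1, 6 mod 4=2
i=3  r:1+8=>9  c:2·2+1=>5
col: 3 vs 5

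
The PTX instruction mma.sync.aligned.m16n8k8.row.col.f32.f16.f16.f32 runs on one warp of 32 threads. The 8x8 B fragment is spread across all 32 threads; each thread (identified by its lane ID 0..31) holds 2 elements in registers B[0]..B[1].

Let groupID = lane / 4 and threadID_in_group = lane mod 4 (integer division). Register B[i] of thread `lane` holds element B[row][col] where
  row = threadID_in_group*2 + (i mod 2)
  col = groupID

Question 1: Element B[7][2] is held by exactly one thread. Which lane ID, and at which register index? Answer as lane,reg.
11,1

c=2->g=2  r=7->t=3,b0=1
L=2*4+3=11  i=1=1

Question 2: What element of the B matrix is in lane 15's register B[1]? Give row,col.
7,3

L=15->g=15>>2=3, t=15&3=3
[1]->row 3·2+1=7  col g=3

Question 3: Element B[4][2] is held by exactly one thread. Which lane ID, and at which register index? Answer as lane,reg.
c:2=>grp=2  r:4=>tig=2,lo=0
L=2*4+2=10  i=0=0

10,0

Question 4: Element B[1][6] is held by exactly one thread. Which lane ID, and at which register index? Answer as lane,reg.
24,1

c:6=>grp=6  r:1=>tig=0,lo=1
L=6*4+0=24  i=1=1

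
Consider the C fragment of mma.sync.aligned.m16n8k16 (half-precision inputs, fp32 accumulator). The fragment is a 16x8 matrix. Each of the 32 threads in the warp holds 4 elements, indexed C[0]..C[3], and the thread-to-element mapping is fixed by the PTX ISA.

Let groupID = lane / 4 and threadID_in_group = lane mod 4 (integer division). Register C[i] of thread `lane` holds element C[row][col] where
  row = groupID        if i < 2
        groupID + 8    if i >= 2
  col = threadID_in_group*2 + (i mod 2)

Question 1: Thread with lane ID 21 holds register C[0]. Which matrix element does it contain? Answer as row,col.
lane 21: grp=5 (21/4), tig=1 (21%4)
i=0: r=5+0=5, c=1*2+0=2

5,2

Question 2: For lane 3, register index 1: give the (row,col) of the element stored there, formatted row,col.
0,7

lane 3->3/4=0, 3 mod 4=3
i=1  r:0+0->0  c:2·3+1->7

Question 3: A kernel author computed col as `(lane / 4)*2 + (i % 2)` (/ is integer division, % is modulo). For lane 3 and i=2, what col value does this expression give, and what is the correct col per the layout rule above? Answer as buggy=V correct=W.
buggy=0 correct=6

`(lane / 4)*2 + (i % 2)`[3,2]=>0
3: grp=0,tig=3
[2] (0+8,3*2+0) = (8,6)
col: 0 vs 6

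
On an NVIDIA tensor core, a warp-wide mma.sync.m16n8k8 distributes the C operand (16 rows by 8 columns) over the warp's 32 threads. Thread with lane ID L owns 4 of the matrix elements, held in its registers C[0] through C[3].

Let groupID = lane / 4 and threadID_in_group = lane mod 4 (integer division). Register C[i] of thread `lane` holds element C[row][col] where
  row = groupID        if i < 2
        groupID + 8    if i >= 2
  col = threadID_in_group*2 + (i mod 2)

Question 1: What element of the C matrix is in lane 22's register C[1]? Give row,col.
5,5

lane 22->22/4=5, 22 mod 4=2
i=1  r:5+0->5  c:2·2+1->5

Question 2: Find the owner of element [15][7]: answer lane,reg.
r=15->g=7,rb=1  c=7->t=3,b0=1
L=7*4+3=31  i=1*2+1=3

31,3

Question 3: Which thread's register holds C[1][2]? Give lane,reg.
r=1⇒gr=1,Rb=0  c=2⇒th=1,odd=0
L=1*4+1=5  i=0*2+0=0

5,0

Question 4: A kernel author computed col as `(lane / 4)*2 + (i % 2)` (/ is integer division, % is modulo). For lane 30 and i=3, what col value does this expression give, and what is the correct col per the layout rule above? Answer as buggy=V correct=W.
buggy=15 correct=5

`(lane / 4)*2 + (i % 2)`[30,3]->15
L=30->gid=30>>2=7, tid=30&3=2
[3]->row 7+8=15  col 2·2+1=5
col: 15 vs 5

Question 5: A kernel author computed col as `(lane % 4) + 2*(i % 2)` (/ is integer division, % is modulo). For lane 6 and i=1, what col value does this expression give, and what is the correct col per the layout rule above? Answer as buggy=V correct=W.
buggy=4 correct=5

`(lane % 4) + 2*(i % 2)`[6,1]->4
lane 6->6/4=1, 6 mod 4=2
i=1  r:1+0->1  c:2·2+1->5
col: 4 vs 5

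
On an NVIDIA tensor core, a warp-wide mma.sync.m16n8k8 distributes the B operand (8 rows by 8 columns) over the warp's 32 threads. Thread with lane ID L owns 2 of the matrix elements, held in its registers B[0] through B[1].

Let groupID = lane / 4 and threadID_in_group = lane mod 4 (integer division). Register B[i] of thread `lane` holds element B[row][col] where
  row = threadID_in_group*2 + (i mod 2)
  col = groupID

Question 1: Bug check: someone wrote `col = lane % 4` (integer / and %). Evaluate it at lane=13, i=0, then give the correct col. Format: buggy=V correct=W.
buggy=1 correct=3

`lane % 4`[13,0]⇒1
L=13⇒gr=13>>2=3, th=13&3=1
[0]⇒row 1·2+0=2  col gr=3
col: 1 vs 3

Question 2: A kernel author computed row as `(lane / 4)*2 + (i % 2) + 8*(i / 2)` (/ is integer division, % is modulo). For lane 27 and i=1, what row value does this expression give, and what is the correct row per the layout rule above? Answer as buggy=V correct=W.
`(lane / 4)*2 + (i % 2) + 8*(i / 2)`[27,1]⇒13
L=27⇒gr=27>>2=6, th=27&3=3
[1]⇒row 3·2+1=7  col gr=6
row: 13 vs 7

buggy=13 correct=7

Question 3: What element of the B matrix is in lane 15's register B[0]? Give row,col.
15: gid=3,tid=3
[0] (3*2+0,3) = (6,3)

6,3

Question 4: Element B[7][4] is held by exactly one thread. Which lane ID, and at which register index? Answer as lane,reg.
c=4→G=4  r=7→T=3,p=1
L=4*4+3=19  i=1=1

19,1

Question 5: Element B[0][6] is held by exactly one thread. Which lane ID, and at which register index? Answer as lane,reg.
24,0

c:6=>grp=6  r:0=>tig=0,lo=0
L=6*4+0=24  i=0=0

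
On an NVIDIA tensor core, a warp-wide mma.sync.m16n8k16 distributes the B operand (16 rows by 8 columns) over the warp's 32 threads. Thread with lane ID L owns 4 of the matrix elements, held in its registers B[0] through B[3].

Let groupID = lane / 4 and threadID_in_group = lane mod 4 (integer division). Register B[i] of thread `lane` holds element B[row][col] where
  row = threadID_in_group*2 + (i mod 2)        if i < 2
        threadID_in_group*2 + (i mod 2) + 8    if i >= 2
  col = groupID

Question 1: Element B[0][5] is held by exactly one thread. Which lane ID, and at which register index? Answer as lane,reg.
c=5⇒gr=5  r=0⇒Rb=0,th=0,odd=0
L=5*4+0=20  i=0*2+0=0

20,0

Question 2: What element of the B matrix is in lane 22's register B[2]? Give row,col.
lane 22: G=5 (22/4), T=2 (22%4)
i=2: r=2*2+0+8=12, c=G=5

12,5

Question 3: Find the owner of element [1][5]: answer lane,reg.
20,1

c: 5->gid=5  r: 1->r8=0,tid=0,i&1=1
L=5*4+0=20  i=0*2+1=1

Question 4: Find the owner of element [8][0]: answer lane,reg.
0,2

c:0=>grp=0  r:8=>rB=1,tig=0,lo=0
L=0*4+0=0  i=1*2+0=2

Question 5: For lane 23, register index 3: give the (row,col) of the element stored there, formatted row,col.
L=23->g=23>>2=5, t=23&3=3
[3]->row 3·2+1+8=15  col g=5

15,5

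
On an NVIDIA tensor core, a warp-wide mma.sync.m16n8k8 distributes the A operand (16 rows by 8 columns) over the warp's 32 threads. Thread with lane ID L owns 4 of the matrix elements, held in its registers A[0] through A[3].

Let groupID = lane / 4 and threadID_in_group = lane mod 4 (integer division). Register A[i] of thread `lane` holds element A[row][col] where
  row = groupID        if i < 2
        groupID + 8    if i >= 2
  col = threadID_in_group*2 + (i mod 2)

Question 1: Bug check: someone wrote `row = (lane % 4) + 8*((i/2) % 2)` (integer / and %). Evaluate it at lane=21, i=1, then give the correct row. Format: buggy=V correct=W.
`(lane % 4) + 8*((i/2) % 2)`[21,1]->1
L=21->gid=21>>2=5, tid=21&3=1
[1]->row 5+0=5  col 1·2+1=3
row: 1 vs 5

buggy=1 correct=5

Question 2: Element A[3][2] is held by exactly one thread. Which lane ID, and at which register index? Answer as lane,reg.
13,0

r=3⇒gr=3,Rb=0  c=2⇒th=1,odd=0
L=3*4+1=13  i=0*2+0=0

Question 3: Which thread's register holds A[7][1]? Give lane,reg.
r: 7->gid=7,r8=0  c: 1->tid=0,i&1=1
L=7*4+0=28  i=0*2+1=1

28,1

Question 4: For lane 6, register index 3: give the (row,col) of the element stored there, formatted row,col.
9,5

6: grp=1,tig=2
[3] (1+8,2*2+1) = (9,5)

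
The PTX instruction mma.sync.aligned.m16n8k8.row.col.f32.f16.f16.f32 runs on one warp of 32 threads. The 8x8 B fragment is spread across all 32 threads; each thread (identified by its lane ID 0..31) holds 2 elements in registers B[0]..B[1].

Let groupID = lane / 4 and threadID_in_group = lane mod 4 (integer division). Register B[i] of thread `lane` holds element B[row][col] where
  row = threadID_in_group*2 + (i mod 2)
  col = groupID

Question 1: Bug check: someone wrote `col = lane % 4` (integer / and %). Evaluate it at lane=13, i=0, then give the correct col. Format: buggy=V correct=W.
buggy=1 correct=3

`lane % 4`[13,0]=>1
13: grp=3,tig=1
[0] (1*2+0,3) = (2,3)
col: 1 vs 3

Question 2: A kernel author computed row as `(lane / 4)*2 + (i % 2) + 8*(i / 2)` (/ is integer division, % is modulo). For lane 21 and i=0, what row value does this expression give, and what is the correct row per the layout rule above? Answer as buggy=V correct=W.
`(lane / 4)*2 + (i % 2) + 8*(i / 2)`[21,0]->10
L=21->gid=21>>2=5, tid=21&3=1
[0]->row 1·2+0=2  col gid=5
row: 10 vs 2

buggy=10 correct=2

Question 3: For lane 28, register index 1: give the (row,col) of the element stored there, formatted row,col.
28: grp=7,tig=0
[1] (0*2+1,7) = (1,7)

1,7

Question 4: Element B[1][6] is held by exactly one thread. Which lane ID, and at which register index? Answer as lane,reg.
c=6→G=6  r=1→T=0,p=1
L=6*4+0=24  i=1=1

24,1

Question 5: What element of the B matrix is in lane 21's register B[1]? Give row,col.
lane 21⇒21/4=5, 21 mod 4=1
i=1  r:2·1+1⇒3  c:5

3,5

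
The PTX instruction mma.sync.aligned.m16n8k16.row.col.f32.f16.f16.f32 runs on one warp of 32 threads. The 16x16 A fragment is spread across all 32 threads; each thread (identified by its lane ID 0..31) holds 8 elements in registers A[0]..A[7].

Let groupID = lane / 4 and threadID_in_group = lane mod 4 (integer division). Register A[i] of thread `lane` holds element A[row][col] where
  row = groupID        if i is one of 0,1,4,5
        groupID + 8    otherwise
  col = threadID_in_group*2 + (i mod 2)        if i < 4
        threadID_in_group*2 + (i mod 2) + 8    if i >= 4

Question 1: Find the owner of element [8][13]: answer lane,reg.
r=8->g=0,rb=1  c=13->cb=1,t=2,b0=1
L=0*4+2=2  i=1*4+1*2+1=7

2,7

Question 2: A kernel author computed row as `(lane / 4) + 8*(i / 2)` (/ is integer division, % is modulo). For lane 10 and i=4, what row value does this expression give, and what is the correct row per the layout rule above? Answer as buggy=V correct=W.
buggy=18 correct=2

`(lane / 4) + 8*(i / 2)`[10,4]⇒18
lane 10: gr=2 (10/4), th=2 (10%4)
i=4: r=2+0=2, c=2*2+0+8=12
row: 18 vs 2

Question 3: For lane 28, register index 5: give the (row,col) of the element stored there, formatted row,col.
lane 28: G=7 (28/4), T=0 (28%4)
i=5: r=7+0=7, c=0*2+1+8=9

7,9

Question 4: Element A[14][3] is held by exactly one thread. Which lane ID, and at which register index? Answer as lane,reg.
r=14→G=6,rhi=1  c=3→chi=0,T=1,p=1
L=6*4+1=25  i=0*4+1*2+1=3

25,3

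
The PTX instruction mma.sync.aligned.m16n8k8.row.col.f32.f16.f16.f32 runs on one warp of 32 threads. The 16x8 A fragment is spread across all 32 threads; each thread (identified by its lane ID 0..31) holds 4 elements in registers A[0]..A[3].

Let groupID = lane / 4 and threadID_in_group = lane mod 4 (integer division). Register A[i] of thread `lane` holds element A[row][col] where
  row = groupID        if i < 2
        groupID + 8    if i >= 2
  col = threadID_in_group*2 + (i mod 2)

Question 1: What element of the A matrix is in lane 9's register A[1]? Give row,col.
lane 9: G=2 (9/4), T=1 (9%4)
i=1: r=2+0=2, c=1*2+1=3

2,3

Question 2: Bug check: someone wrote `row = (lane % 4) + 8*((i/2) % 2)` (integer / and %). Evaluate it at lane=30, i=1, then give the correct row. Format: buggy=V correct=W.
buggy=2 correct=7

`(lane % 4) + 8*((i/2) % 2)`[30,1]->2
lane 30->30/4=7, 30 mod 4=2
i=1  r:7+0->7  c:2·2+1->5
row: 2 vs 7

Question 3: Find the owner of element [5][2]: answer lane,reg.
r=5→G=5,rhi=0  c=2→T=1,p=0
L=5*4+1=21  i=0*2+0=0

21,0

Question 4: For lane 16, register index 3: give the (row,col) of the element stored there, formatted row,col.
lane 16->16/4=4, 16 mod 4=0
i=3  r:4+8->12  c:2·0+1->1

12,1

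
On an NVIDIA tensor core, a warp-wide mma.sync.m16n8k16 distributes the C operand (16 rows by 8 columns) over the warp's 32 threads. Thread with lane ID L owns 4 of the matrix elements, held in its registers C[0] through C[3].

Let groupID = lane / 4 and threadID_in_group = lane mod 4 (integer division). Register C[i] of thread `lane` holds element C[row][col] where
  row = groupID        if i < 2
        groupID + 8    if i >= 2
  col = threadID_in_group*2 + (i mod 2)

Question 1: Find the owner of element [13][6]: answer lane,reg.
r=13⇒gr=5,Rb=1  c=6⇒th=3,odd=0
L=5*4+3=23  i=1*2+0=2

23,2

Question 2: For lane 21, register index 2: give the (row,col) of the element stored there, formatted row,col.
13,2

lane 21: gid=5 (21/4), tid=1 (21%4)
i=2: r=5+8=13, c=1*2+0=2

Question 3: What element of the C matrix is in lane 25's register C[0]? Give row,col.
L=25->g=25>>2=6, t=25&3=1
[0]->row 6+0=6  col 1·2+0=2

6,2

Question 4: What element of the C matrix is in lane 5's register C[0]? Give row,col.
1,2

lane 5->5/4=1, 5 mod 4=1
i=0  r:1+0->1  c:2·1+0->2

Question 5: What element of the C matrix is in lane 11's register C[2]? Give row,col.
L=11→G=11>>2=2, T=11&3=3
[2]→row 2+8=10  col 3·2+0=6

10,6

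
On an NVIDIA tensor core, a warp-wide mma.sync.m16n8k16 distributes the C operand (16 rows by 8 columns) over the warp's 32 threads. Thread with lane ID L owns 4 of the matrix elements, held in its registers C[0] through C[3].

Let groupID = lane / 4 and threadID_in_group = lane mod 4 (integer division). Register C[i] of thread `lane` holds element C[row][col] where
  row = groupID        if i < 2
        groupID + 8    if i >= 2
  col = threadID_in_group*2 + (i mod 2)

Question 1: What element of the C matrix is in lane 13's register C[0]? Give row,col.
lane 13→13/4=3, 13 mod 4=1
i=0  r:3+0→3  c:2·1+0→2

3,2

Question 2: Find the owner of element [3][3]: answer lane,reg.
r=3⇒gr=3,Rb=0  c=3⇒th=1,odd=1
L=3*4+1=13  i=0*2+1=1

13,1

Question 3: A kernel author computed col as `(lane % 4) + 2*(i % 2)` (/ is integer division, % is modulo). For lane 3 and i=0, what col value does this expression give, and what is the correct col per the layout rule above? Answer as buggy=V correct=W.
`(lane % 4) + 2*(i % 2)`[3,0]→3
lane 3→3/4=0, 3 mod 4=3
i=0  r:0+0→0  c:2·3+0→6
col: 3 vs 6

buggy=3 correct=6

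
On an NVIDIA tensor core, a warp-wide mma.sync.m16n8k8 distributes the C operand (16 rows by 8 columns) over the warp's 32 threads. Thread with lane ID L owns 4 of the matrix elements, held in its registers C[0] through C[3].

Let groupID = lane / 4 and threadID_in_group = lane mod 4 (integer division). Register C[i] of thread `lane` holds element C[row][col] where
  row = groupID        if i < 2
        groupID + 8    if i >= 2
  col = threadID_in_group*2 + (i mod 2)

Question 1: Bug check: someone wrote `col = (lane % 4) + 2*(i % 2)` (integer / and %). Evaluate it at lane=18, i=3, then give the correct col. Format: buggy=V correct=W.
buggy=4 correct=5

`(lane % 4) + 2*(i % 2)`[18,3]->4
L=18->g=18>>2=4, t=18&3=2
[3]->row 4+8=12  col 2·2+1=5
col: 4 vs 5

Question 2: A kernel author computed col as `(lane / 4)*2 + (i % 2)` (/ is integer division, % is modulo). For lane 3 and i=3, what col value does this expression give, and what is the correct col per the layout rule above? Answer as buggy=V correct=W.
`(lane / 4)*2 + (i % 2)`[3,3]=>1
L=3=>grp=3>>2=0, tig=3&3=3
[3]=>row 0+8=8  col 3·2+1=7
col: 1 vs 7

buggy=1 correct=7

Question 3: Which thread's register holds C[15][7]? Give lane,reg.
r:15=>grp=7,rB=1  c:7=>tig=3,lo=1
L=7*4+3=31  i=1*2+1=3

31,3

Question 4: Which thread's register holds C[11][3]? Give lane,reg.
r=11->g=3,rb=1  c=3->t=1,b0=1
L=3*4+1=13  i=1*2+1=3

13,3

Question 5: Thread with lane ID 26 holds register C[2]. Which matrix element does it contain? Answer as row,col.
14,4

lane 26=>26/4=6, 26 mod 4=2
i=2  r:6+8=>14  c:2·2+0=>4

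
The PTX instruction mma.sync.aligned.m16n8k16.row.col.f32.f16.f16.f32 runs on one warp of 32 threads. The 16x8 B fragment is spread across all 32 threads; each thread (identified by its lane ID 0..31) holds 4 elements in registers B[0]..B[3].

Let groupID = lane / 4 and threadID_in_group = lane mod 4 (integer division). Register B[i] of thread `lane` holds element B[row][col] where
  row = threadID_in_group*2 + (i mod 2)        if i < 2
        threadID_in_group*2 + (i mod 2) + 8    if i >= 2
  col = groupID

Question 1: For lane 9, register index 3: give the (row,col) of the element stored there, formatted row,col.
11,2

9: gr=2,th=1
[3] (1*2+1+8,2) = (11,2)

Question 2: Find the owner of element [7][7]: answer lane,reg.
c=7->g=7  r=7->rb=0,t=3,b0=1
L=7*4+3=31  i=0*2+1=1

31,1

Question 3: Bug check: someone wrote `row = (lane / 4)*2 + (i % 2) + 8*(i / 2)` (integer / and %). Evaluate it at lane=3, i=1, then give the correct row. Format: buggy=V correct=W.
buggy=1 correct=7

`(lane / 4)*2 + (i % 2) + 8*(i / 2)`[3,1]→1
lane 3: G=0 (3/4), T=3 (3%4)
i=1: r=3*2+1+0=7, c=G=0
row: 1 vs 7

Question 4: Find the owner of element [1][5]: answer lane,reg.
20,1

c=5⇒gr=5  r=1⇒Rb=0,th=0,odd=1
L=5*4+0=20  i=0*2+1=1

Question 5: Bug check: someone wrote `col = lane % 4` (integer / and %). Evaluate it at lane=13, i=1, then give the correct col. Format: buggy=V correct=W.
`lane % 4`[13,1]→1
L=13→G=13>>2=3, T=13&3=1
[1]→row 1·2+1+0=3  col G=3
col: 1 vs 3

buggy=1 correct=3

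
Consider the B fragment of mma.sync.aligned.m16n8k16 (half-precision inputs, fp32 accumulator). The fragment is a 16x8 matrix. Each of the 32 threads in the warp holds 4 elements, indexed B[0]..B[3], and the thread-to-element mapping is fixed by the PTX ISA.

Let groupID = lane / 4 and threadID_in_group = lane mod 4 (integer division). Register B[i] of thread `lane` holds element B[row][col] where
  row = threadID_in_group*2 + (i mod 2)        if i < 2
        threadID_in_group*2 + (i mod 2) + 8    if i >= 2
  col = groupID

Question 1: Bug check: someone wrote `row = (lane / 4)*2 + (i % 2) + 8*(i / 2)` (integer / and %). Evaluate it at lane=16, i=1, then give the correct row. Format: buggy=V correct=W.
buggy=9 correct=1

`(lane / 4)*2 + (i % 2) + 8*(i / 2)`[16,1]→9
16: G=4,T=0
[1] (0*2+1+0,4) = (1,4)
row: 9 vs 1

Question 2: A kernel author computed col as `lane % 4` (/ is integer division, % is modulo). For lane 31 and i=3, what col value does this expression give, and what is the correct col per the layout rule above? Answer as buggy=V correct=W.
`lane % 4`[31,3]->3
lane 31: g=7 (31/4), t=3 (31%4)
i=3: r=3*2+1+8=15, c=g=7
col: 3 vs 7

buggy=3 correct=7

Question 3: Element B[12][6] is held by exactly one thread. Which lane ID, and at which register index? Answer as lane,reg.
c:6=>grp=6  r:12=>rB=1,tig=2,lo=0
L=6*4+2=26  i=1*2+0=2

26,2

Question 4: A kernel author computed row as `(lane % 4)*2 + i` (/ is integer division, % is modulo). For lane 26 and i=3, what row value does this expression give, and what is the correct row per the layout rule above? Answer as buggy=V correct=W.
buggy=7 correct=13

`(lane % 4)*2 + i`[26,3]⇒7
L=26⇒gr=26>>2=6, th=26&3=2
[3]⇒row 2·2+1+8=13  col gr=6
row: 7 vs 13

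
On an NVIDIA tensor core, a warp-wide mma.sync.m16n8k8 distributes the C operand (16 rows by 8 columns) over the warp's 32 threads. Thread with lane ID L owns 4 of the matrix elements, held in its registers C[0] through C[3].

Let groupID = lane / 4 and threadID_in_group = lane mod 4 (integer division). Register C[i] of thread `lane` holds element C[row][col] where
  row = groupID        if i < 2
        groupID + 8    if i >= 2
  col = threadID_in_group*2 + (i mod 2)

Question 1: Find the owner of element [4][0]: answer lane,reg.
r: 4->gid=4,r8=0  c: 0->tid=0,i&1=0
L=4*4+0=16  i=0*2+0=0

16,0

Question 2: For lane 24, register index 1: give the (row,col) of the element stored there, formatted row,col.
6,1

lane 24: g=6 (24/4), t=0 (24%4)
i=1: r=6+0=6, c=0*2+1=1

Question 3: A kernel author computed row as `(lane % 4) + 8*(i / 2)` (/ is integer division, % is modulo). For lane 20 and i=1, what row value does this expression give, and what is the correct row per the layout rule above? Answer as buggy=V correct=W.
buggy=0 correct=5

`(lane % 4) + 8*(i / 2)`[20,1]->0
L=20->g=20>>2=5, t=20&3=0
[1]->row 5+0=5  col 0·2+1=1
row: 0 vs 5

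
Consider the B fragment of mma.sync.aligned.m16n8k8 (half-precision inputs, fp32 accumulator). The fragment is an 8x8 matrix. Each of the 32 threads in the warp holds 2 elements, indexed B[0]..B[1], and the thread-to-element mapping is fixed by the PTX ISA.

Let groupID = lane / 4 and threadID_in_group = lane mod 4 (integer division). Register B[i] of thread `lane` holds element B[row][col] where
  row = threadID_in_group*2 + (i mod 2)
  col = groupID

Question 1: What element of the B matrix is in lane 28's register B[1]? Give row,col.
1,7

lane 28->28/4=7, 28 mod 4=0
i=1  r:2·0+1->1  c:7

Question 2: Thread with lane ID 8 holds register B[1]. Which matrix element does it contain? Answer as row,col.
lane 8->8/4=2, 8 mod 4=0
i=1  r:2·0+1->1  c:2

1,2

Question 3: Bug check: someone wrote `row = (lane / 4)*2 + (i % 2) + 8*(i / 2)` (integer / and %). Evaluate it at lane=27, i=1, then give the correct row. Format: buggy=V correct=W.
`(lane / 4)*2 + (i % 2) + 8*(i / 2)`[27,1]⇒13
lane 27: gr=6 (27/4), th=3 (27%4)
i=1: r=3*2+1=7, c=gr=6
row: 13 vs 7

buggy=13 correct=7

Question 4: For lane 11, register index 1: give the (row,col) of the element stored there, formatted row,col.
L=11⇒gr=11>>2=2, th=11&3=3
[1]⇒row 3·2+1=7  col gr=2

7,2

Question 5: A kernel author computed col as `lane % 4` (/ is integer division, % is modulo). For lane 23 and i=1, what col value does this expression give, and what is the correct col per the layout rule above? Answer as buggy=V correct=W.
buggy=3 correct=5

`lane % 4`[23,1]=>3
L=23=>grp=23>>2=5, tig=23&3=3
[1]=>row 3·2+1=7  col grp=5
col: 3 vs 5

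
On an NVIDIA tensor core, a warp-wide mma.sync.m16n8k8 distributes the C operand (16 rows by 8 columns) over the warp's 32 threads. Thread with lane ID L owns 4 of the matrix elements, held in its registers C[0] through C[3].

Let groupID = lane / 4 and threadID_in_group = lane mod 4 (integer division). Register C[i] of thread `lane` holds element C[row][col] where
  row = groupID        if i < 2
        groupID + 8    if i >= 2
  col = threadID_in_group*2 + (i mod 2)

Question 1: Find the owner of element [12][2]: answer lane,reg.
r: 12->gid=4,r8=1  c: 2->tid=1,i&1=0
L=4*4+1=17  i=1*2+0=2

17,2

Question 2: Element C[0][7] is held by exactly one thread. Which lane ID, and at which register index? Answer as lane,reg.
3,1

r: 0->gid=0,r8=0  c: 7->tid=3,i&1=1
L=0*4+3=3  i=0*2+1=1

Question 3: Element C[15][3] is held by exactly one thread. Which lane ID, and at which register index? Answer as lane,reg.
29,3

r:15=>grp=7,rB=1  c:3=>tig=1,lo=1
L=7*4+1=29  i=1*2+1=3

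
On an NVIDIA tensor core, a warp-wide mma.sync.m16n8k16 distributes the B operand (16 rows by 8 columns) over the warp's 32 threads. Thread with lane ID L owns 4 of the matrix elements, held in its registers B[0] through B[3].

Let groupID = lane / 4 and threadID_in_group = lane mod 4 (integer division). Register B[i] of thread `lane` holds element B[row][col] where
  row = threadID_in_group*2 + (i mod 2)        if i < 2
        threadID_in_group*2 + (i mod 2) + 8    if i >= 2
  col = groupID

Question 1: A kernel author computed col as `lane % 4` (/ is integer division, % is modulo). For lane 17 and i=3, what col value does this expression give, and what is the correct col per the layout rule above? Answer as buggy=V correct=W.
`lane % 4`[17,3]⇒1
lane 17: gr=4 (17/4), th=1 (17%4)
i=3: r=1*2+1+8=11, c=gr=4
col: 1 vs 4

buggy=1 correct=4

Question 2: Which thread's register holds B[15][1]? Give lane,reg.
c=1→G=1  r=15→rhi=1,T=3,p=1
L=1*4+3=7  i=1*2+1=3

7,3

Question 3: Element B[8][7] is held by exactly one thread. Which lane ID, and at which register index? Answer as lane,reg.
28,2

c=7→G=7  r=8→rhi=1,T=0,p=0
L=7*4+0=28  i=1*2+0=2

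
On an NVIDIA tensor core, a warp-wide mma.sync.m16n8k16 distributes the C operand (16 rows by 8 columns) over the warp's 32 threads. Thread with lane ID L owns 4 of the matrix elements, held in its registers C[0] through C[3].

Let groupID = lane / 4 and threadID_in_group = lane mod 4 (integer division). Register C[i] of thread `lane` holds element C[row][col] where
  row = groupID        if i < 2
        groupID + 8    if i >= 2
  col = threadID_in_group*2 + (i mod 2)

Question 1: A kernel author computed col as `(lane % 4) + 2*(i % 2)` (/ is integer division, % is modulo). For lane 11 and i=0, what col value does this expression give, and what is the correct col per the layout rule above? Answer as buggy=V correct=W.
`(lane % 4) + 2*(i % 2)`[11,0]→3
lane 11: G=2 (11/4), T=3 (11%4)
i=0: r=2+0=2, c=3*2+0=6
col: 3 vs 6

buggy=3 correct=6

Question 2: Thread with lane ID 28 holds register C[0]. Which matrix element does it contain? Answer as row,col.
lane 28: G=7 (28/4), T=0 (28%4)
i=0: r=7+0=7, c=0*2+0=0

7,0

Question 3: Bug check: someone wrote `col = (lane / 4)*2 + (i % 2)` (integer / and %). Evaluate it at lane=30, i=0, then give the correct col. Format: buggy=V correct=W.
`(lane / 4)*2 + (i % 2)`[30,0]⇒14
lane 30⇒30/4=7, 30 mod 4=2
i=0  r:7+0⇒7  c:2·2+0⇒4
col: 14 vs 4

buggy=14 correct=4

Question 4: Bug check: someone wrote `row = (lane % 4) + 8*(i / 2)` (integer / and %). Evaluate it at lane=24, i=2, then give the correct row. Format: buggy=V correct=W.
buggy=8 correct=14

`(lane % 4) + 8*(i / 2)`[24,2]→8
L=24→G=24>>2=6, T=24&3=0
[2]→row 6+8=14  col 0·2+0=0
row: 8 vs 14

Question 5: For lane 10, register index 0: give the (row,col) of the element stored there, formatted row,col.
2,4

10: gid=2,tid=2
[0] (2+0,2*2+0) = (2,4)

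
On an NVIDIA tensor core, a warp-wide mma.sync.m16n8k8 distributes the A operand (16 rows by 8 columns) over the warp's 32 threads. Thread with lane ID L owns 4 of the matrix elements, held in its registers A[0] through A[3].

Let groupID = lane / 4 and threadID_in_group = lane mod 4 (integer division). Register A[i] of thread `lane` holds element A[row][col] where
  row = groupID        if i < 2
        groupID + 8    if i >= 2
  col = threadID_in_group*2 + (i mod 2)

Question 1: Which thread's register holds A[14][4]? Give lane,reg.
r=14→G=6,rhi=1  c=4→T=2,p=0
L=6*4+2=26  i=1*2+0=2

26,2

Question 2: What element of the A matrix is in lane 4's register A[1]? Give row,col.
4: G=1,T=0
[1] (1+0,0*2+1) = (1,1)

1,1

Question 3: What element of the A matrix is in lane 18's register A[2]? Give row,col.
12,4

18: g=4,t=2
[2] (4+8,2*2+0) = (12,4)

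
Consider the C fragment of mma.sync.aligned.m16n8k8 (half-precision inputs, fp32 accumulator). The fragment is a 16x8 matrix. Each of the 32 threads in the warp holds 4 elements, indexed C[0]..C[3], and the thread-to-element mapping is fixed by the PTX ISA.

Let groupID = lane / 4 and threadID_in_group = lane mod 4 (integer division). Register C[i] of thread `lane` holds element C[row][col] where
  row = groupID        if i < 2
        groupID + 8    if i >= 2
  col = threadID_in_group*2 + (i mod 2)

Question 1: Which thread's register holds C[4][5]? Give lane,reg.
18,1

r=4→G=4,rhi=0  c=5→T=2,p=1
L=4*4+2=18  i=0*2+1=1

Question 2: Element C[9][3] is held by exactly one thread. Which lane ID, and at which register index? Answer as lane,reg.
r=9⇒gr=1,Rb=1  c=3⇒th=1,odd=1
L=1*4+1=5  i=1*2+1=3

5,3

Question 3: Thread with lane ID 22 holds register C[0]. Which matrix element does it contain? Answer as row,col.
22: grp=5,tig=2
[0] (5+0,2*2+0) = (5,4)

5,4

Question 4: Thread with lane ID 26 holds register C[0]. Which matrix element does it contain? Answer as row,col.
lane 26: G=6 (26/4), T=2 (26%4)
i=0: r=6+0=6, c=2*2+0=4

6,4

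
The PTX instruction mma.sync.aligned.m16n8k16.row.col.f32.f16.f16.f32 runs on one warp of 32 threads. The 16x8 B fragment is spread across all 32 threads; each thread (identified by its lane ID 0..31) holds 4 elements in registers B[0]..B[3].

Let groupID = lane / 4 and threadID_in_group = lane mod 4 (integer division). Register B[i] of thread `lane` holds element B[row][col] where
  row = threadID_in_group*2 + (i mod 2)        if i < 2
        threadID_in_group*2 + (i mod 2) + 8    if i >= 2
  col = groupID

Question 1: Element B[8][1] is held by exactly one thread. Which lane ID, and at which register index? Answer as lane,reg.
c=1⇒gr=1  r=8⇒Rb=1,th=0,odd=0
L=1*4+0=4  i=1*2+0=2

4,2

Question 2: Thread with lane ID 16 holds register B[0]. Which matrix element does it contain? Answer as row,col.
L=16->gid=16>>2=4, tid=16&3=0
[0]->row 0·2+0+0=0  col gid=4

0,4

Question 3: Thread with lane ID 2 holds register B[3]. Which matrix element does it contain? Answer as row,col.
lane 2=>2/4=0, 2 mod 4=2
i=3  r:2·2+1+8=>13  c:0

13,0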